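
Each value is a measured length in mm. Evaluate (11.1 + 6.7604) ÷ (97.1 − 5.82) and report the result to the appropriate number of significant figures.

0.196

11.1 + 6.7604 = 17.8604, limited to 1 d.p. → 3 s.f.; 97.1 − 5.82 = 91.28, limited to 1 d.p. → 3 s.f.
Carrying full precision, 17.8604 ÷ 91.28 = 0.195666082384…; keep min(3, 3) = 3 s.f.
Rounded to 3 significant figures: 0.196.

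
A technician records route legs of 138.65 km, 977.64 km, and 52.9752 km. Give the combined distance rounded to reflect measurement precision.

1169.27 km

138.65 km + 977.64 km + 52.9752 km = 1169.2652 km.
Addition/subtraction keeps the fewest decimal places: 138.65 → 2 decimal places, 977.64 → 2 decimal places, 52.9752 → 4 decimal places; limit is 2.
Rounded to 2 decimal places: 1169.27 km.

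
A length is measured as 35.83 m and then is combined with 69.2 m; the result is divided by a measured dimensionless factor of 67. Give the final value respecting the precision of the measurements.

35.83 m + 69.2 m = 105.03 m; the sum is limited to 1 decimal place (4 s.f.).
Carrying full precision, 105.03 ÷ 67 = 1.5676119403… m; 67 has 2 s.f., so the result keeps min(4, 2) = 2 s.f.
Rounded to 2 significant figures: 1.6 m.

1.6 m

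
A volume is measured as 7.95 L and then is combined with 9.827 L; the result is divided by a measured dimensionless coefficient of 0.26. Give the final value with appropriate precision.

7.95 L + 9.827 L = 17.777 L; the sum is limited to 2 decimal places (4 s.f.).
Carrying full precision, 17.777 ÷ 0.26 = 68.3730769231… L; 0.26 has 2 s.f., so the result keeps min(4, 2) = 2 s.f.
Rounded to 2 significant figures: 68 L.

68 L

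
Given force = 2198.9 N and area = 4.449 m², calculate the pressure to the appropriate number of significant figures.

pressure = 2198.9 N ÷ 4.449 m² = 494.245897955… Pa.
2198.9 has 5 significant figures; 4.449 has 4.
Division/multiplication keeps the fewest: 4 significant figures.
Rounded: 494.2 Pa.

494.2 Pa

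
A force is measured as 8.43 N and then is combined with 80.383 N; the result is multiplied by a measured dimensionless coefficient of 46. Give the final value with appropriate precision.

4.1 × 10^3 N

8.43 N + 80.383 N = 88.813 N; the sum is limited to 2 decimal places (4 s.f.).
Carrying full precision, 88.813 × 46 = 4085.398 N; 46 has 2 s.f., so the result keeps min(4, 2) = 2 s.f.
Rounded to 2 significant figures: 4.1 × 10^3 N.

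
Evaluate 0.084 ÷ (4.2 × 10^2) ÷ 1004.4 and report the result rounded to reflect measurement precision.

2.0 × 10^-7

0.084 ÷ (4.2 × 10^2) ÷ 1004.4 = 1.99123855038 × 10^-7…
Multiplication/division keeps the fewest significant figures: 0.084 → 2 s.f., 4.2 × 10^2 → 2 s.f., 1004.4 → 5 s.f.; limit is 2.
Rounded to 2 significant figures: 2.0 × 10^-7.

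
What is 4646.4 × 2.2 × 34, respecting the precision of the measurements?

3.5 × 10^5

4646.4 × 2.2 × 34 = 347550.72
Multiplication/division keeps the fewest significant figures: 4646.4 → 5 s.f., 2.2 → 2 s.f., 34 → 2 s.f.; limit is 2.
Rounded to 2 significant figures: 3.5 × 10^5.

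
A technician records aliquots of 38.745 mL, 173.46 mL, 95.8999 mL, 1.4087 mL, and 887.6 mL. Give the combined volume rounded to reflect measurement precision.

38.745 mL + 173.46 mL + 95.8999 mL + 1.4087 mL + 887.6 mL = 1197.1136 mL.
Addition/subtraction keeps the fewest decimal places: 38.745 → 3 decimal places, 173.46 → 2 decimal places, 95.8999 → 4 decimal places, 1.4087 → 4 decimal places, 887.6 → 1 decimal place; limit is 1.
Rounded to 1 decimal place: 1197.1 mL.

1197.1 mL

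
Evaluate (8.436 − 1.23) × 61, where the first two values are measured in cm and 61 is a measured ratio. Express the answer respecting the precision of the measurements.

8.436 cm − 1.23 cm = 7.206 cm; the difference is limited to 2 decimal places (3 s.f.).
Carrying full precision, 7.206 × 61 = 439.566 cm; 61 has 2 s.f., so the result keeps min(3, 2) = 2 s.f.
Rounded to 2 significant figures: 4.4 × 10^2 cm.

4.4 × 10^2 cm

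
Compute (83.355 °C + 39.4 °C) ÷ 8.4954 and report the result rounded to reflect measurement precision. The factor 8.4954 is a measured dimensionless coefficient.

14.45 °C

83.355 °C + 39.4 °C = 122.755 °C; the sum is limited to 1 decimal place (4 s.f.).
Carrying full precision, 122.755 ÷ 8.4954 = 14.449584481… °C; 8.4954 has 5 s.f., so the result keeps min(4, 5) = 4 s.f.
Rounded to 4 significant figures: 14.45 °C.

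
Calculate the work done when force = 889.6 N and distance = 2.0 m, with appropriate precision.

work done = 889.6 N × 2.0 m = 1779.2 J.
889.6 has 4 significant figures; 2.0 has 2.
Division/multiplication keeps the fewest: 2 significant figures.
Rounded: 1.8 × 10³ J.

1.8 × 10³ J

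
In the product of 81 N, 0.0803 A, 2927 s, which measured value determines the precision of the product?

81 N

81 N → 2 s.f.; 0.0803 A → 3 s.f.; 2927 s → 4 s.f.
The fewest is 2 significant figures, from 81 N.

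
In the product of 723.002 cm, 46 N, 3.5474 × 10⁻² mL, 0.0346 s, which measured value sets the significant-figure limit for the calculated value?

46 N

723.002 cm → 6 s.f.; 46 N → 2 s.f.; 3.5474 × 10⁻² mL → 5 s.f.; 0.0346 s → 3 s.f.
The fewest is 2 significant figures, from 46 N.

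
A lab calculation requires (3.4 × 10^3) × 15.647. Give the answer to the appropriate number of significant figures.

(3.4 × 10^3) × 15.647 = 53199.8
Multiplication/division keeps the fewest significant figures: 3.4 × 10^3 → 2 s.f., 15.647 → 5 s.f.; limit is 2.
Rounded to 2 significant figures: 5.3 × 10^4.

5.3 × 10^4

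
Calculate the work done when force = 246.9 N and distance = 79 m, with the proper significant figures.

2.0 × 10⁴ J

work done = 246.9 N × 79 m = 19505.1 J.
246.9 has 4 significant figures; 79 has 2.
Division/multiplication keeps the fewest: 2 significant figures.
Rounded: 2.0 × 10⁴ J.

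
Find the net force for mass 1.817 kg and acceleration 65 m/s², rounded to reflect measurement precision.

1.2 × 10^2 N

net force = 1.817 kg × 65 m/s² = 118.105 N.
1.817 has 4 significant figures; 65 has 2.
Division/multiplication keeps the fewest: 2 significant figures.
Rounded: 1.2 × 10^2 N.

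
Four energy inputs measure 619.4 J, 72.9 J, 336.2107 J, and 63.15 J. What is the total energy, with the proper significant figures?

619.4 J + 72.9 J + 336.2107 J + 63.15 J = 1091.6607 J.
Addition/subtraction keeps the fewest decimal places: 619.4 → 1 decimal place, 72.9 → 1 decimal place, 336.2107 → 4 decimal places, 63.15 → 2 decimal places; limit is 1.
Rounded to 1 decimal place: 1091.7 J.

1091.7 J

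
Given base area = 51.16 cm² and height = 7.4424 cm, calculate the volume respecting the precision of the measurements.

380.8 cm³

volume = 51.16 cm² × 7.4424 cm = 380.753184 cm³.
51.16 has 4 significant figures; 7.4424 has 5.
Division/multiplication keeps the fewest: 4 significant figures.
Rounded: 380.8 cm³.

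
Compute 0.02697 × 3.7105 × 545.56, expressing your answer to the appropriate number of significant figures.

0.02697 × 3.7105 × 545.56 = 54.5953812486
Multiplication/division keeps the fewest significant figures: 0.02697 → 4 s.f., 3.7105 → 5 s.f., 545.56 → 5 s.f.; limit is 4.
Rounded to 4 significant figures: 54.60.

54.60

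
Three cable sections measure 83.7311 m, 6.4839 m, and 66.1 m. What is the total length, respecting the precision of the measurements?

156.3 m

83.7311 m + 6.4839 m + 66.1 m = 156.3150 m.
Addition/subtraction keeps the fewest decimal places: 83.7311 → 4 decimal places, 6.4839 → 4 decimal places, 66.1 → 1 decimal place; limit is 1.
Rounded to 1 decimal place: 156.3 m.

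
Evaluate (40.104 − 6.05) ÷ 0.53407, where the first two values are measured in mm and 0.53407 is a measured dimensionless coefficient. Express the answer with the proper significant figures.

63.76 mm

40.104 mm − 6.05 mm = 34.054 mm; the difference is limited to 2 decimal places (4 s.f.).
Carrying full precision, 34.054 ÷ 0.53407 = 63.7631771116… mm; 0.53407 has 5 s.f., so the result keeps min(4, 5) = 4 s.f.
Rounded to 4 significant figures: 63.76 mm.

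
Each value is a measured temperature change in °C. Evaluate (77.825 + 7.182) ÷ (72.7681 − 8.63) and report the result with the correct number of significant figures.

77.825 + 7.182 = 85.007, limited to 3 d.p. → 5 s.f.; 72.7681 − 8.63 = 64.1381, limited to 2 d.p. → 4 s.f.
Carrying full precision, 85.007 ÷ 64.1381 = 1.32537446541…; keep min(5, 4) = 4 s.f.
Rounded to 4 significant figures: 1.325.

1.325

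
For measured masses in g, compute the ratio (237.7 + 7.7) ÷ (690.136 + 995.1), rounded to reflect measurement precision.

237.7 + 7.7 = 245.4, limited to 1 d.p. → 4 s.f.; 690.136 + 995.1 = 1685.236, limited to 1 d.p. → 5 s.f.
Carrying full precision, 245.4 ÷ 1685.236 = 0.145617587092…; keep min(4, 5) = 4 s.f.
Rounded to 4 significant figures: 0.1456.

0.1456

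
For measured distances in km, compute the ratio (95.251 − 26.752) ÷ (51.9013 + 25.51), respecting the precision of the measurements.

95.251 − 26.752 = 68.499, limited to 3 d.p. → 5 s.f.; 51.9013 + 25.51 = 77.4113, limited to 2 d.p. → 4 s.f.
Carrying full precision, 68.499 ÷ 77.4113 = 0.884870813434…; keep min(5, 4) = 4 s.f.
Rounded to 4 significant figures: 0.8849.

0.8849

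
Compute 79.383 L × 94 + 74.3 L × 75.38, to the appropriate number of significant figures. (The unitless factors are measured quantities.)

1.31 × 10^4 L

79.383 × 94 = 7462.002 → 7.5 × 10^3 L (2 s.f., last digit at the 10^2 place).
74.3 × 75.38 = 5600.734 → 5.60 × 10^3 L (3 s.f., last digit at the 10^1 place).
Sum: 13062.736 L; keep the coarser place, 10^2.
Result: 1.31 × 10^4 L.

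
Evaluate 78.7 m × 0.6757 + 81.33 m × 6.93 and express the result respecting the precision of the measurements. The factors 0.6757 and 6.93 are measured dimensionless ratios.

78.7 × 0.6757 = 53.17759 → 53.2 m (3 s.f., last digit at the 10^-1 place).
81.33 × 6.93 = 563.6169 → 564 m (3 s.f., last digit at the 10^0 place).
Sum: 616.79449 m; keep the coarser place, 10^0.
Result: 6.17 × 10² m.

6.17 × 10² m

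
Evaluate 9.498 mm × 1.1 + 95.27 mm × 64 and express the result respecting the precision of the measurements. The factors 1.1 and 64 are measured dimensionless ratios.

9.498 × 1.1 = 10.4478 → 1.0 × 10¹ mm (2 s.f., last digit at the 10^0 place).
95.27 × 64 = 6097.28 → 6.1 × 10³ mm (2 s.f., last digit at the 10^2 place).
Sum: 6107.7278 mm; keep the coarser place, 10^2.
Result: 6.1 × 10³ mm.

6.1 × 10³ mm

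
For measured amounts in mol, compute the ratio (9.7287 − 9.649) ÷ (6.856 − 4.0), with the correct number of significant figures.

0.028

9.7287 − 9.649 = 0.0797, limited to 3 d.p. → 2 s.f.; 6.856 − 4.0 = 2.856, limited to 1 d.p. → 2 s.f.
Carrying full precision, 0.0797 ÷ 2.856 = 0.027906162465…; keep min(2, 2) = 2 s.f.
Rounded to 2 significant figures: 0.028.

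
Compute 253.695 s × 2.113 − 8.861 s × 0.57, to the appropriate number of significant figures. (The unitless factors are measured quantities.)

253.695 × 2.113 = 536.057535 → 536.1 s (4 s.f., last digit at the 10^-1 place).
8.861 × 0.57 = 5.05077 → 5.1 s (2 s.f., last digit at the 10^-1 place).
Difference: 531.006765 s; keep the coarser place, 10^-1.
Result: 531.0 s.

531.0 s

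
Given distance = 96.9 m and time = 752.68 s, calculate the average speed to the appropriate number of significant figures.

0.129 m/s

average speed = 96.9 m ÷ 752.68 s = 0.128739969177… m/s.
96.9 has 3 significant figures; 752.68 has 5.
Division/multiplication keeps the fewest: 3 significant figures.
Rounded: 0.129 m/s.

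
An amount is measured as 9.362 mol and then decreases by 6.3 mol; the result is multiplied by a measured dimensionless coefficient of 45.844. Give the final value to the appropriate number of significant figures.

1.4 × 10² mol

9.362 mol − 6.3 mol = 3.062 mol; the difference is limited to 1 decimal place (2 s.f.).
Carrying full precision, 3.062 × 45.844 = 140.374328 mol; 45.844 has 5 s.f., so the result keeps min(2, 5) = 2 s.f.
Rounded to 2 significant figures: 1.4 × 10² mol.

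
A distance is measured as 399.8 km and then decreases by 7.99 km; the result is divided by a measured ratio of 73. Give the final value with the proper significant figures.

399.8 km − 7.99 km = 391.81 km; the difference is limited to 1 decimal place (4 s.f.).
Carrying full precision, 391.81 ÷ 73 = 5.36726027397… km; 73 has 2 s.f., so the result keeps min(4, 2) = 2 s.f.
Rounded to 2 significant figures: 5.4 km.

5.4 km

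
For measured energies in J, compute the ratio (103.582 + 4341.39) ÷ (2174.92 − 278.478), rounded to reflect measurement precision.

103.582 + 4341.39 = 4444.972, limited to 2 d.p. → 6 s.f.; 2174.92 − 278.478 = 1896.442, limited to 2 d.p. → 6 s.f.
Carrying full precision, 4444.972 ÷ 1896.442 = 2.34384811136…; keep min(6, 6) = 6 s.f.
Rounded to 6 significant figures: 2.34385.

2.34385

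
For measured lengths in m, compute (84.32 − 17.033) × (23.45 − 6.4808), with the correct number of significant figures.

1142 m²

84.32 − 17.033 = 67.287, limited to 2 d.p. → 4 s.f.; 23.45 − 6.4808 = 16.9692, limited to 2 d.p. → 4 s.f.
Carrying full precision, 67.287 × 16.9692 = 1141.8065604; keep min(4, 4) = 4 s.f.
Rounded to 4 significant figures: 1142 m².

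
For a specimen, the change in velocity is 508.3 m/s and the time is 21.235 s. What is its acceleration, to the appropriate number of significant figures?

acceleration = 508.3 m/s ÷ 21.235 s = 23.9368966329… m/s².
508.3 has 4 significant figures; 21.235 has 5.
Division/multiplication keeps the fewest: 4 significant figures.
Rounded: 23.94 m/s².

23.94 m/s²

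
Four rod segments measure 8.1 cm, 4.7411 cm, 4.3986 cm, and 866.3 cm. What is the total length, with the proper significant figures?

883.5 cm

8.1 cm + 4.7411 cm + 4.3986 cm + 866.3 cm = 883.5397 cm.
Addition/subtraction keeps the fewest decimal places: 8.1 → 1 decimal place, 4.7411 → 4 decimal places, 4.3986 → 4 decimal places, 866.3 → 1 decimal place; limit is 1.
Rounded to 1 decimal place: 883.5 cm.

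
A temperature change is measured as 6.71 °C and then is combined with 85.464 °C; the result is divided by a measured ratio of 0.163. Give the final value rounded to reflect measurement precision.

565 °C

6.71 °C + 85.464 °C = 92.174 °C; the sum is limited to 2 decimal places (4 s.f.).
Carrying full precision, 92.174 ÷ 0.163 = 565.484662577… °C; 0.163 has 3 s.f., so the result keeps min(4, 3) = 3 s.f.
Rounded to 3 significant figures: 565 °C.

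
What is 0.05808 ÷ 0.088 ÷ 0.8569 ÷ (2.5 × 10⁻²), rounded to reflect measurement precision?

0.05808 ÷ 0.088 ÷ 0.8569 ÷ (2.5 × 10⁻²) = 30.8087291399…
Multiplication/division keeps the fewest significant figures: 0.05808 → 4 s.f., 0.088 → 2 s.f., 0.8569 → 4 s.f., 2.5 × 10⁻² → 2 s.f.; limit is 2.
Rounded to 2 significant figures: 31.

31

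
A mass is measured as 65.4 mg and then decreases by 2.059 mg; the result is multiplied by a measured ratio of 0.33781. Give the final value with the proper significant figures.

65.4 mg − 2.059 mg = 63.341 mg; the difference is limited to 1 decimal place (3 s.f.).
Carrying full precision, 63.341 × 0.33781 = 21.39722321 mg; 0.33781 has 5 s.f., so the result keeps min(3, 5) = 3 s.f.
Rounded to 3 significant figures: 21.4 mg.

21.4 mg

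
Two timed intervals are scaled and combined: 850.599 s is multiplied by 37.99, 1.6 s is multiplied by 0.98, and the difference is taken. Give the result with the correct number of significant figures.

3.231 × 10^4 s

850.599 × 37.99 = 32314.25601 → 3.231 × 10^4 s (4 s.f., last digit at the 10^1 place).
1.6 × 0.98 = 1.568 → 1.6 s (2 s.f., last digit at the 10^-1 place).
Difference: 32312.68801 s; keep the coarser place, 10^1.
Result: 3.231 × 10^4 s.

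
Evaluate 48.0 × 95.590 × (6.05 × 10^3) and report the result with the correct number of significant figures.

48.0 × 95.590 × (6.05 × 10^3) = 27759336
Multiplication/division keeps the fewest significant figures: 48.0 → 3 s.f., 95.590 → 5 s.f., 6.05 × 10^3 → 3 s.f.; limit is 3.
Rounded to 3 significant figures: 2.78 × 10^7.

2.78 × 10^7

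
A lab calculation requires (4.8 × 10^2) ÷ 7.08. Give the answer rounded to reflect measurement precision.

68

(4.8 × 10^2) ÷ 7.08 = 67.7966101695…
Multiplication/division keeps the fewest significant figures: 4.8 × 10^2 → 2 s.f., 7.08 → 3 s.f.; limit is 2.
Rounded to 2 significant figures: 68.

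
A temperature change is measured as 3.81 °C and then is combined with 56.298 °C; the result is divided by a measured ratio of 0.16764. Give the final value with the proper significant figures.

3.81 °C + 56.298 °C = 60.108 °C; the sum is limited to 2 decimal places (4 s.f.).
Carrying full precision, 60.108 ÷ 0.16764 = 358.554044381… °C; 0.16764 has 5 s.f., so the result keeps min(4, 5) = 4 s.f.
Rounded to 4 significant figures: 358.6 °C.

358.6 °C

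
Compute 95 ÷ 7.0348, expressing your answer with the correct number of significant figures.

95 ÷ 7.0348 = 13.5042929437…
Multiplication/division keeps the fewest significant figures: 95 → 2 s.f., 7.0348 → 5 s.f.; limit is 2.
Rounded to 2 significant figures: 14.

14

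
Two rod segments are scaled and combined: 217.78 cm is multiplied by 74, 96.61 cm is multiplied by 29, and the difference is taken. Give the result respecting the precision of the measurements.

217.78 × 74 = 16115.72 → 1.6 × 10⁴ cm (2 s.f., last digit at the 10^3 place).
96.61 × 29 = 2801.69 → 2.8 × 10³ cm (2 s.f., last digit at the 10^2 place).
Difference: 13314.03 cm; keep the coarser place, 10^3.
Result: 1.3 × 10⁴ cm.

1.3 × 10⁴ cm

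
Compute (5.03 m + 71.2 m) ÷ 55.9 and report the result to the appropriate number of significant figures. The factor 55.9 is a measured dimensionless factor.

5.03 m + 71.2 m = 76.23 m; the sum is limited to 1 decimal place (3 s.f.).
Carrying full precision, 76.23 ÷ 55.9 = 1.36368515206… m; 55.9 has 3 s.f., so the result keeps min(3, 3) = 3 s.f.
Rounded to 3 significant figures: 1.36 m.

1.36 m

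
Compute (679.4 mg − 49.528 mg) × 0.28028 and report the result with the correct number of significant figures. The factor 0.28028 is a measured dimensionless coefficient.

176.5 mg

679.4 mg − 49.528 mg = 629.872 mg; the difference is limited to 1 decimal place (4 s.f.).
Carrying full precision, 629.872 × 0.28028 = 176.54052416 mg; 0.28028 has 5 s.f., so the result keeps min(4, 5) = 4 s.f.
Rounded to 4 significant figures: 176.5 mg.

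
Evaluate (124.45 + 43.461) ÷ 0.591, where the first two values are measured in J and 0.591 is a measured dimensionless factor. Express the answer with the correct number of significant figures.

124.45 J + 43.461 J = 167.911 J; the sum is limited to 2 decimal places (5 s.f.).
Carrying full precision, 167.911 ÷ 0.591 = 284.113367174… J; 0.591 has 3 s.f., so the result keeps min(5, 3) = 3 s.f.
Rounded to 3 significant figures: 284 J.

284 J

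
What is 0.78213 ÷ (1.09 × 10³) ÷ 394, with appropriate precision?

1.82 × 10⁻⁶

0.78213 ÷ (1.09 × 10³) ÷ 394 = 0.00000182119405765…
Multiplication/division keeps the fewest significant figures: 0.78213 → 5 s.f., 1.09 × 10³ → 3 s.f., 394 → 3 s.f.; limit is 3.
Rounded to 3 significant figures: 1.82 × 10⁻⁶.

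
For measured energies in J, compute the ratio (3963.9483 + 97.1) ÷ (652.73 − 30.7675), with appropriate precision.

6.5294

3963.9483 + 97.1 = 4061.0483, limited to 1 d.p. → 5 s.f.; 652.73 − 30.7675 = 621.9625, limited to 2 d.p. → 5 s.f.
Carrying full precision, 4061.0483 ÷ 621.9625 = 6.52941021364…; keep min(5, 5) = 5 s.f.
Rounded to 5 significant figures: 6.5294.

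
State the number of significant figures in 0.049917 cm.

5

0.049917: leading zeros are not significant.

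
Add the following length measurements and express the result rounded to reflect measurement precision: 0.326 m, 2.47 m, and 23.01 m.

0.326 m + 2.47 m + 23.01 m = 25.806 m.
Addition/subtraction keeps the fewest decimal places: 0.326 → 3 decimal places, 2.47 → 2 decimal places, 23.01 → 2 decimal places; limit is 2.
Rounded to 2 decimal places: 25.81 m.

25.81 m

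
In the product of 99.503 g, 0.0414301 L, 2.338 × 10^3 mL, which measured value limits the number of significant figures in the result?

99.503 g → 5 s.f.; 0.0414301 L → 6 s.f.; 2.338 × 10^3 mL → 4 s.f.
The fewest is 4 significant figures, from 2.338 × 10^3 mL.

2.338 × 10^3 mL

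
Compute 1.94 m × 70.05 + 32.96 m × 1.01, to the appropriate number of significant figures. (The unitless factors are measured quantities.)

169 m

1.94 × 70.05 = 135.897 → 136 m (3 s.f., last digit at the 10^0 place).
32.96 × 1.01 = 33.2896 → 33.3 m (3 s.f., last digit at the 10^-1 place).
Sum: 169.1866 m; keep the coarser place, 10^0.
Result: 169 m.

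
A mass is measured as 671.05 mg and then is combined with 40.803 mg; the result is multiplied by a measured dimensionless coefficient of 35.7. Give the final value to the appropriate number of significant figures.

2.54 × 10⁴ mg

671.05 mg + 40.803 mg = 711.853 mg; the sum is limited to 2 decimal places (5 s.f.).
Carrying full precision, 711.853 × 35.7 = 25413.1521 mg; 35.7 has 3 s.f., so the result keeps min(5, 3) = 3 s.f.
Rounded to 3 significant figures: 2.54 × 10⁴ mg.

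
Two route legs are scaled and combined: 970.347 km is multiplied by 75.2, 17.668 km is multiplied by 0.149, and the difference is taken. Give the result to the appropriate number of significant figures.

970.347 × 75.2 = 72970.0944 → 7.30 × 10⁴ km (3 s.f., last digit at the 10^2 place).
17.668 × 0.149 = 2.632532 → 2.63 km (3 s.f., last digit at the 10^-2 place).
Difference: 72967.461868 km; keep the coarser place, 10^2.
Result: 7.30 × 10⁴ km.

7.30 × 10⁴ km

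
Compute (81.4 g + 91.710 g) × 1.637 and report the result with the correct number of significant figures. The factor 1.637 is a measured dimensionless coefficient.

283.4 g

81.4 g + 91.710 g = 173.110 g; the sum is limited to 1 decimal place (4 s.f.).
Carrying full precision, 173.110 × 1.637 = 283.38107 g; 1.637 has 4 s.f., so the result keeps min(4, 4) = 4 s.f.
Rounded to 4 significant figures: 283.4 g.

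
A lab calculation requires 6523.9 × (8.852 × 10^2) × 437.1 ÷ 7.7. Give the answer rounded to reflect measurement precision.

3.3 × 10^8

6523.9 × (8.852 × 10^2) × 437.1 ÷ 7.7 = 327822518.18…
Multiplication/division keeps the fewest significant figures: 6523.9 → 5 s.f., 8.852 × 10^2 → 4 s.f., 437.1 → 4 s.f., 7.7 → 2 s.f.; limit is 2.
Rounded to 2 significant figures: 3.3 × 10^8.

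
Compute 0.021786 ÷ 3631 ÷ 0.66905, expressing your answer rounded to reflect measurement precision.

8.968 × 10^-6

0.021786 ÷ 3631 ÷ 0.66905 = 0.00000896793961587…
Multiplication/division keeps the fewest significant figures: 0.021786 → 5 s.f., 3631 → 4 s.f., 0.66905 → 5 s.f.; limit is 4.
Rounded to 4 significant figures: 8.968 × 10^-6.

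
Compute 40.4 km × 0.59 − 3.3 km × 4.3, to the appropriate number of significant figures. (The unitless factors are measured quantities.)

1.0 × 10¹ km

40.4 × 0.59 = 23.836 → 24 km (2 s.f., last digit at the 10^0 place).
3.3 × 4.3 = 14.19 → 14 km (2 s.f., last digit at the 10^0 place).
Difference: 9.646 km; keep the coarser place, 10^0.
Result: 1.0 × 10¹ km.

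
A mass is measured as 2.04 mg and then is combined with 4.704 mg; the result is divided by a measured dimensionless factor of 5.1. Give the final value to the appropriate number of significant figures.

1.3 mg

2.04 mg + 4.704 mg = 6.744 mg; the sum is limited to 2 decimal places (3 s.f.).
Carrying full precision, 6.744 ÷ 5.1 = 1.32235294118… mg; 5.1 has 2 s.f., so the result keeps min(3, 2) = 2 s.f.
Rounded to 2 significant figures: 1.3 mg.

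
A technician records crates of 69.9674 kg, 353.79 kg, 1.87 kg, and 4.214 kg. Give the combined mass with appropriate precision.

69.9674 kg + 353.79 kg + 1.87 kg + 4.214 kg = 429.8414 kg.
Addition/subtraction keeps the fewest decimal places: 69.9674 → 4 decimal places, 353.79 → 2 decimal places, 1.87 → 2 decimal places, 4.214 → 3 decimal places; limit is 2.
Rounded to 2 decimal places: 429.84 kg.

429.84 kg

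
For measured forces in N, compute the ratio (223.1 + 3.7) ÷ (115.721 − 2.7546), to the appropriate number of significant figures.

223.1 + 3.7 = 226.8, limited to 1 d.p. → 4 s.f.; 115.721 − 2.7546 = 112.9664, limited to 3 d.p. → 6 s.f.
Carrying full precision, 226.8 ÷ 112.9664 = 2.00767661889…; keep min(4, 6) = 4 s.f.
Rounded to 4 significant figures: 2.008.

2.008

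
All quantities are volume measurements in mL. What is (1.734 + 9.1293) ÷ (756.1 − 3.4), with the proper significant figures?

0.01443

1.734 + 9.1293 = 10.8633, limited to 3 d.p. → 5 s.f.; 756.1 − 3.4 = 752.7, limited to 1 d.p. → 4 s.f.
Carrying full precision, 10.8633 ÷ 752.7 = 0.0144324432045…; keep min(5, 4) = 4 s.f.
Rounded to 4 significant figures: 0.01443.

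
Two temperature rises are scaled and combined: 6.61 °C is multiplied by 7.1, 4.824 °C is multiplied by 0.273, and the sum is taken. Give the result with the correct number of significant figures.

48 °C

6.61 × 7.1 = 46.931 → 47 °C (2 s.f., last digit at the 10^0 place).
4.824 × 0.273 = 1.316952 → 1.32 °C (3 s.f., last digit at the 10^-2 place).
Sum: 48.247952 °C; keep the coarser place, 10^0.
Result: 48 °C.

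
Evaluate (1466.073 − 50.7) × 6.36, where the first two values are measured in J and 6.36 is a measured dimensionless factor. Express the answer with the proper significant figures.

9.00 × 10^3 J

1466.073 J − 50.7 J = 1415.373 J; the difference is limited to 1 decimal place (5 s.f.).
Carrying full precision, 1415.373 × 6.36 = 9001.77228 J; 6.36 has 3 s.f., so the result keeps min(5, 3) = 3 s.f.
Rounded to 3 significant figures: 9.00 × 10^3 J.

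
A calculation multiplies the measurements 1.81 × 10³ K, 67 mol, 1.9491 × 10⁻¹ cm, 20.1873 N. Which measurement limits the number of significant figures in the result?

1.81 × 10³ K → 3 s.f.; 67 mol → 2 s.f.; 1.9491 × 10⁻¹ cm → 5 s.f.; 20.1873 N → 6 s.f.
The fewest is 2 significant figures, from 67 mol.

67 mol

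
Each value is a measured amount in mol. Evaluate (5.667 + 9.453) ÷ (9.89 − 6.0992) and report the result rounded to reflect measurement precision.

3.99

5.667 + 9.453 = 15.120, limited to 3 d.p. → 5 s.f.; 9.89 − 6.0992 = 3.7908, limited to 2 d.p. → 3 s.f.
Carrying full precision, 15.120 ÷ 3.7908 = 3.9886039886…; keep min(5, 3) = 3 s.f.
Rounded to 3 significant figures: 3.99.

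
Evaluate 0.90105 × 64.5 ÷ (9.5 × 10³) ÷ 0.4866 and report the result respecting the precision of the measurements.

0.90105 × 64.5 ÷ (9.5 × 10³) ÷ 0.4866 = 0.0125722467389…
Multiplication/division keeps the fewest significant figures: 0.90105 → 5 s.f., 64.5 → 3 s.f., 9.5 × 10³ → 2 s.f., 0.4866 → 4 s.f.; limit is 2.
Rounded to 2 significant figures: 0.013.

0.013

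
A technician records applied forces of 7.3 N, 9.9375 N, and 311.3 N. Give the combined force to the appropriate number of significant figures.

7.3 N + 9.9375 N + 311.3 N = 328.5375 N.
Addition/subtraction keeps the fewest decimal places: 7.3 → 1 decimal place, 9.9375 → 4 decimal places, 311.3 → 1 decimal place; limit is 1.
Rounded to 1 decimal place: 328.5 N.

328.5 N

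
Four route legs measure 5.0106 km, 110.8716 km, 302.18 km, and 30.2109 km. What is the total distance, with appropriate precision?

5.0106 km + 110.8716 km + 302.18 km + 30.2109 km = 448.2731 km.
Addition/subtraction keeps the fewest decimal places: 5.0106 → 4 decimal places, 110.8716 → 4 decimal places, 302.18 → 2 decimal places, 30.2109 → 4 decimal places; limit is 2.
Rounded to 2 decimal places: 448.27 km.

448.27 km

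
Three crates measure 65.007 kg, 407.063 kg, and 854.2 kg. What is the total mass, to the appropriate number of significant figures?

65.007 kg + 407.063 kg + 854.2 kg = 1326.270 kg.
Addition/subtraction keeps the fewest decimal places: 65.007 → 3 decimal places, 407.063 → 3 decimal places, 854.2 → 1 decimal place; limit is 1.
Rounded to 1 decimal place: 1326.3 kg.

1326.3 kg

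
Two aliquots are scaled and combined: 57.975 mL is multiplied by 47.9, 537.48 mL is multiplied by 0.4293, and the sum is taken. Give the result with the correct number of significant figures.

57.975 × 47.9 = 2777.0025 → 2.78 × 10^3 mL (3 s.f., last digit at the 10^1 place).
537.48 × 0.4293 = 230.740164 → 230.7 mL (4 s.f., last digit at the 10^-1 place).
Sum: 3007.742664 mL; keep the coarser place, 10^1.
Result: 3.01 × 10^3 mL.

3.01 × 10^3 mL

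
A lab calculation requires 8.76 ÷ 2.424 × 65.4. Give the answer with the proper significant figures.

8.76 ÷ 2.424 × 65.4 = 236.346534653…
Multiplication/division keeps the fewest significant figures: 8.76 → 3 s.f., 2.424 → 4 s.f., 65.4 → 3 s.f.; limit is 3.
Rounded to 3 significant figures: 236.

236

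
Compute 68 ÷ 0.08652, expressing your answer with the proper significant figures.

68 ÷ 0.08652 = 785.94544614…
Multiplication/division keeps the fewest significant figures: 68 → 2 s.f., 0.08652 → 4 s.f.; limit is 2.
Rounded to 2 significant figures: 7.9 × 10².

7.9 × 10²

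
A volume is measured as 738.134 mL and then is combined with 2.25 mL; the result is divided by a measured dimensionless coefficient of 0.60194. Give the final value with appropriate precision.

738.134 mL + 2.25 mL = 740.384 mL; the sum is limited to 2 decimal places (5 s.f.).
Carrying full precision, 740.384 ÷ 0.60194 = 1229.99634515… mL; 0.60194 has 5 s.f., so the result keeps min(5, 5) = 5 s.f.
Rounded to 5 significant figures: 1230.0 mL.

1230.0 mL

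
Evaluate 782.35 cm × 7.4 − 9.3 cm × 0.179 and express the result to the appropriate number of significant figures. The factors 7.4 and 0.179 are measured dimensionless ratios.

5.8 × 10^3 cm

782.35 × 7.4 = 5789.39 → 5.8 × 10^3 cm (2 s.f., last digit at the 10^2 place).
9.3 × 0.179 = 1.6647 → 1.7 cm (2 s.f., last digit at the 10^-1 place).
Difference: 5787.7253 cm; keep the coarser place, 10^2.
Result: 5.8 × 10^3 cm.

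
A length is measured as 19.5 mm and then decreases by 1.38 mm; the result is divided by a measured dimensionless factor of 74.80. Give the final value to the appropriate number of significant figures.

19.5 mm − 1.38 mm = 18.12 mm; the difference is limited to 1 decimal place (3 s.f.).
Carrying full precision, 18.12 ÷ 74.80 = 0.242245989305… mm; 74.80 has 4 s.f., so the result keeps min(3, 4) = 3 s.f.
Rounded to 3 significant figures: 0.242 mm.

0.242 mm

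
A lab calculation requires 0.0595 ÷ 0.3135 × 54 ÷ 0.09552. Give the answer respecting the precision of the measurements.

1.1 × 10^2

0.0595 ÷ 0.3135 × 54 ÷ 0.09552 = 107.294847443…
Multiplication/division keeps the fewest significant figures: 0.0595 → 3 s.f., 0.3135 → 4 s.f., 54 → 2 s.f., 0.09552 → 4 s.f.; limit is 2.
Rounded to 2 significant figures: 1.1 × 10^2.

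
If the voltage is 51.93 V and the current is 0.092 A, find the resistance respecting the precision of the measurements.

5.6 × 10² Ω

resistance = 51.93 V ÷ 0.092 A = 564.456521739… Ω.
51.93 has 4 significant figures; 0.092 has 2.
Division/multiplication keeps the fewest: 2 significant figures.
Rounded: 5.6 × 10² Ω.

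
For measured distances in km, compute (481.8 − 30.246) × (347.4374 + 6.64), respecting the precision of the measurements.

481.8 − 30.246 = 451.554, limited to 1 d.p. → 4 s.f.; 347.4374 + 6.64 = 354.0774, limited to 2 d.p. → 5 s.f.
Carrying full precision, 451.554 × 354.0774 = 159885.06628…; keep min(4, 5) = 4 s.f.
Rounded to 4 significant figures: 1.599 × 10^5 km².

1.599 × 10^5 km²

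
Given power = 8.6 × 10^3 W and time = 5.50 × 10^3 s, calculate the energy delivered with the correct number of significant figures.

4.7 × 10^7 J

energy delivered = 8.6 × 10^3 W × 5.50 × 10^3 s = 47300000 J.
8.6 × 10^3 has 2 significant figures; 5.50 × 10^3 has 3.
Division/multiplication keeps the fewest: 2 significant figures.
Rounded: 4.7 × 10^7 J.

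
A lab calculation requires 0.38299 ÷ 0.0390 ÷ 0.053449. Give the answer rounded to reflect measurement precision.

184

0.38299 ÷ 0.0390 ÷ 0.053449 = 183.731340348…
Multiplication/division keeps the fewest significant figures: 0.38299 → 5 s.f., 0.0390 → 3 s.f., 0.053449 → 5 s.f.; limit is 3.
Rounded to 3 significant figures: 184.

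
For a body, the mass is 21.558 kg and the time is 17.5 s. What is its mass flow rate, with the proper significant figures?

1.23 kg/s

mass flow rate = 21.558 kg ÷ 17.5 s = 1.23188571429… kg/s.
21.558 has 5 significant figures; 17.5 has 3.
Division/multiplication keeps the fewest: 3 significant figures.
Rounded: 1.23 kg/s.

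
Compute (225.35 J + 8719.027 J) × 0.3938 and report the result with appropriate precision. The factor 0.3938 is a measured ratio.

3522 J

225.35 J + 8719.027 J = 8944.377 J; the sum is limited to 2 decimal places (6 s.f.).
Carrying full precision, 8944.377 × 0.3938 = 3522.2956626 J; 0.3938 has 4 s.f., so the result keeps min(6, 4) = 4 s.f.
Rounded to 4 significant figures: 3522 J.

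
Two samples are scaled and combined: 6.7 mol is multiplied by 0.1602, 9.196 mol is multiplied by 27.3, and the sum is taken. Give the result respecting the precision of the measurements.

6.7 × 0.1602 = 1.07334 → 1.1 mol (2 s.f., last digit at the 10^-1 place).
9.196 × 27.3 = 251.0508 → 2.51 × 10^2 mol (3 s.f., last digit at the 10^0 place).
Sum: 252.12414 mol; keep the coarser place, 10^0.
Result: 252 mol.

252 mol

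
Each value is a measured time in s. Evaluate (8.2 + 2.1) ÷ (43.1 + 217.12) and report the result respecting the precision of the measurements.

8.2 + 2.1 = 10.3, limited to 1 d.p. → 3 s.f.; 43.1 + 217.12 = 260.22, limited to 1 d.p. → 4 s.f.
Carrying full precision, 10.3 ÷ 260.22 = 0.039581892245…; keep min(3, 4) = 3 s.f.
Rounded to 3 significant figures: 0.0396.

0.0396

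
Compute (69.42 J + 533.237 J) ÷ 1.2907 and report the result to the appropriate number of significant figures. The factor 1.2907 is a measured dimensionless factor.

466.92 J

69.42 J + 533.237 J = 602.657 J; the sum is limited to 2 decimal places (5 s.f.).
Carrying full precision, 602.657 ÷ 1.2907 = 466.922600139… J; 1.2907 has 5 s.f., so the result keeps min(5, 5) = 5 s.f.
Rounded to 5 significant figures: 466.92 J.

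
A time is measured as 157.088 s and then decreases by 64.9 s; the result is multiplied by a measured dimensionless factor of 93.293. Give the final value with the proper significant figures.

8.60 × 10^3 s

157.088 s − 64.9 s = 92.188 s; the difference is limited to 1 decimal place (3 s.f.).
Carrying full precision, 92.188 × 93.293 = 8600.495084 s; 93.293 has 5 s.f., so the result keeps min(3, 5) = 3 s.f.
Rounded to 3 significant figures: 8.60 × 10^3 s.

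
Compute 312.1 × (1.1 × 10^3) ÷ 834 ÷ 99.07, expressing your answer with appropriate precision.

4.2

312.1 × (1.1 × 10^3) ÷ 834 ÷ 99.07 = 4.15506900022…
Multiplication/division keeps the fewest significant figures: 312.1 → 4 s.f., 1.1 × 10^3 → 2 s.f., 834 → 3 s.f., 99.07 → 4 s.f.; limit is 2.
Rounded to 2 significant figures: 4.2.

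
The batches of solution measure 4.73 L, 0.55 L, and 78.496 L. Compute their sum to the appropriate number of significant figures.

83.78 L

4.73 L + 0.55 L + 78.496 L = 83.776 L.
Addition/subtraction keeps the fewest decimal places: 4.73 → 2 decimal places, 0.55 → 2 decimal places, 78.496 → 3 decimal places; limit is 2.
Rounded to 2 decimal places: 83.78 L.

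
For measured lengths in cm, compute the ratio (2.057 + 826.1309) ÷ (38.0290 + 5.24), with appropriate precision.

2.057 + 826.1309 = 828.1879, limited to 3 d.p. → 6 s.f.; 38.0290 + 5.24 = 43.2690, limited to 2 d.p. → 4 s.f.
Carrying full precision, 828.1879 ÷ 43.2690 = 19.1404446601…; keep min(6, 4) = 4 s.f.
Rounded to 4 significant figures: 19.14.

19.14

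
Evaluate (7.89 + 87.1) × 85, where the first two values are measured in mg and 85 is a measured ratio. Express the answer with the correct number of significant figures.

8.1 × 10^3 mg

7.89 mg + 87.1 mg = 94.99 mg; the sum is limited to 1 decimal place (3 s.f.).
Carrying full precision, 94.99 × 85 = 8074.15 mg; 85 has 2 s.f., so the result keeps min(3, 2) = 2 s.f.
Rounded to 2 significant figures: 8.1 × 10^3 mg.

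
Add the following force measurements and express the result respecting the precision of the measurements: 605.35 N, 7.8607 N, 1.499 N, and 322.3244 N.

937.03 N

605.35 N + 7.8607 N + 1.499 N + 322.3244 N = 937.0341 N.
Addition/subtraction keeps the fewest decimal places: 605.35 → 2 decimal places, 7.8607 → 4 decimal places, 1.499 → 3 decimal places, 322.3244 → 4 decimal places; limit is 2.
Rounded to 2 decimal places: 937.03 N.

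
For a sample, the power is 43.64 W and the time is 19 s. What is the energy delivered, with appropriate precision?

energy delivered = 43.64 W × 19 s = 829.16 J.
43.64 has 4 significant figures; 19 has 2.
Division/multiplication keeps the fewest: 2 significant figures.
Rounded: 8.3 × 10^2 J.

8.3 × 10^2 J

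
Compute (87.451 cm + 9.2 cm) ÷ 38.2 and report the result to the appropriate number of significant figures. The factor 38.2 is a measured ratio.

2.53 cm

87.451 cm + 9.2 cm = 96.651 cm; the sum is limited to 1 decimal place (3 s.f.).
Carrying full precision, 96.651 ÷ 38.2 = 2.53013089005… cm; 38.2 has 3 s.f., so the result keeps min(3, 3) = 3 s.f.
Rounded to 3 significant figures: 2.53 cm.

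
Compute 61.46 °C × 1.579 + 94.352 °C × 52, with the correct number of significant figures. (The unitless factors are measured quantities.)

61.46 × 1.579 = 97.04534 → 97.05 °C (4 s.f., last digit at the 10^-2 place).
94.352 × 52 = 4906.304 → 4.9 × 10³ °C (2 s.f., last digit at the 10^2 place).
Sum: 5003.34934 °C; keep the coarser place, 10^2.
Result: 5.0 × 10³ °C.

5.0 × 10³ °C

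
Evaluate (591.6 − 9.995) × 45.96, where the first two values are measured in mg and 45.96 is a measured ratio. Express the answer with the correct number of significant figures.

2.673 × 10⁴ mg

591.6 mg − 9.995 mg = 581.605 mg; the difference is limited to 1 decimal place (4 s.f.).
Carrying full precision, 581.605 × 45.96 = 26730.5658 mg; 45.96 has 4 s.f., so the result keeps min(4, 4) = 4 s.f.
Rounded to 4 significant figures: 2.673 × 10⁴ mg.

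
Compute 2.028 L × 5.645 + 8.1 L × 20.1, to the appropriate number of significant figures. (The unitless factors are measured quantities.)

2.028 × 5.645 = 11.44806 → 11.45 L (4 s.f., last digit at the 10^-2 place).
8.1 × 20.1 = 162.81 → 1.6 × 10² L (2 s.f., last digit at the 10^1 place).
Sum: 174.25806 L; keep the coarser place, 10^1.
Result: 1.7 × 10² L.

1.7 × 10² L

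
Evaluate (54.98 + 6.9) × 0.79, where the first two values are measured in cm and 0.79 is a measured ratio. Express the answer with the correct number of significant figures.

54.98 cm + 6.9 cm = 61.88 cm; the sum is limited to 1 decimal place (3 s.f.).
Carrying full precision, 61.88 × 0.79 = 48.8852 cm; 0.79 has 2 s.f., so the result keeps min(3, 2) = 2 s.f.
Rounded to 2 significant figures: 49 cm.

49 cm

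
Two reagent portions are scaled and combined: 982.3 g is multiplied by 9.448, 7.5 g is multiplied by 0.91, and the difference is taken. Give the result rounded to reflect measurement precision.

9274 g

982.3 × 9.448 = 9280.7704 → 9281 g (4 s.f., last digit at the 10^0 place).
7.5 × 0.91 = 6.825 → 6.8 g (2 s.f., last digit at the 10^-1 place).
Difference: 9273.9454 g; keep the coarser place, 10^0.
Result: 9274 g.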